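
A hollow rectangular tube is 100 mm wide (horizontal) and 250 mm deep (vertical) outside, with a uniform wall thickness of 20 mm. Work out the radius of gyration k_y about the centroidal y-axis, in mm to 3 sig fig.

Treat the section as a set of non-overlapping primitives; coordinates are from the bounding-box lower-left.
Outer rectangle: 100 × 250, A = 25 000 mm², x = 50 mm, Ī = 20 833 333 mm⁴.
Inner void (subtracted): 60 × 210, A = 12 600 mm², x = 50 mm, Ī = 3 780 000 mm⁴.
By symmetry the centroid is at mid-width, x̄ = 50 mm.
All pieces are centred on the centroidal y-axis, so I = ΣĪ (holes subtracted) = 17 053 333 mm⁴.
Radius of gyration: k = √(I/A) = √(17 053 333 / 12 400) = 37.085 mm.

k_y ≈ 37.1 mm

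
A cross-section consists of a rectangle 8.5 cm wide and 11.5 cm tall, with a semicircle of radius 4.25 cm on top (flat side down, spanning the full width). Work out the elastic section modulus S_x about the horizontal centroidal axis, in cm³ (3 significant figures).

S_x ≈ 285 cm³

Split into non-overlapping primitives; take the origin at the lower-left of the bounding box.
Rectangular body: 8.5 × 11.5, A = 97.75 cm², y = 5.75 cm, Ī = 1077.3 cm⁴.
Semicircular cap: semicircle r = 4.25, A = 28.373 cm², y = 13.304 cm, Ī = 35.809 cm⁴.
Centroid: ȳ = ΣA·y / ΣA = 7.4493 cm.
Transfer each piece to the horizontal centroidal axis using Ī + A·d² with d = y − 7.4493:
  rectangular body: d = -1.6993 cm → contributes +1359.5 cm⁴
  semicircular cap: d = 5.8545 cm → contributes +1008.3 cm⁴
Total I = 2367.8 cm⁴.
Extreme fibre distance c = 8.3007 cm; S = I/c = 285.25 cm³.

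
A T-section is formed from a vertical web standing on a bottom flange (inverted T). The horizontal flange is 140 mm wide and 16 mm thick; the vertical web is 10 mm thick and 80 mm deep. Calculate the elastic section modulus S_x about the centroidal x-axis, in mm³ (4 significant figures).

S_x ≈ 2.432 × 10⁴ mm³

Treat the section as a set of non-overlapping primitives; coordinates are from the bounding-box lower-left.
Flange: 140 × 16, A = 2 240 mm², y = 8 mm, Ī = 47786.7 mm⁴.
Web: 10 × 80, A = 800 mm², y = 56 mm, Ī = 426 667 mm⁴.
Centroid: ȳ = ΣA·y / ΣA = 20.6316 mm.
Transfer each piece to the centroidal x-axis using Ī + A·d² with d = y − 20.6316:
  flange: d = -12.6316 mm → contributes +405 194 mm⁴
  web: d = 35.3684 mm → contributes +1 427 407 mm⁴
Total I = 1 832 601 mm⁴.
Extreme fibre distance c = 75.3684 mm; S = I/c = 24315.2 mm³.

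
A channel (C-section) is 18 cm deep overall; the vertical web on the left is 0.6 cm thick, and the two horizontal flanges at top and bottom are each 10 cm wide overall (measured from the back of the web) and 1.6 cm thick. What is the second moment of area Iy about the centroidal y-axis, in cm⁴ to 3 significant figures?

Decompose the section into non-overlapping parts with the origin at the bottom-left of its bounding rectangle.
Web: 0.6 × 18, A = 10.8 cm², x = 0.3 cm, Ī = 0.324 cm⁴.
Top flange (beyond web): 9.4 × 1.6, A = 15.04 cm², x = 5.3 cm, Ī = 110.74 cm⁴.
Bottom flange (beyond web): 9.4 × 1.6, A = 15.04 cm², x = 5.3 cm, Ī = 110.74 cm⁴.
Centroid: x̄ = ΣA·x / ΣA = 3.9791 cm.
Transfer each piece to the centroidal y-axis using Ī + A·d² with d = x − 3.9791:
  web: d = -3.6791 cm → contributes +146.51 cm⁴
  top flange (beyond web): d = 1.3209 cm → contributes +136.99 cm⁴
  bottom flange (beyond web): d = 1.3209 cm → contributes +136.99 cm⁴
Total I = 420.48 cm⁴.

Iy ≈ 420 cm⁴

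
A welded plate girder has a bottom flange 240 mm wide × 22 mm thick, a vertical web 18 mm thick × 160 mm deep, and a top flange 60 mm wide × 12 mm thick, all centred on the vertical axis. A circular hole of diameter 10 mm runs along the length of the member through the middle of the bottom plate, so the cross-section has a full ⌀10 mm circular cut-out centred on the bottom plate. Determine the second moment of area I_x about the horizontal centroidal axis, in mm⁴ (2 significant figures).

Break the section into simple shapes (no overlaps), measuring from the bottom-left corner of the bounding box.
Bottom plate: 240 × 22, A = 5 280 mm², y = 11 mm, Ī = 212 960 mm⁴.
Web plate: 18 × 160, A = 2 880 mm², y = 102 mm, Ī = 6 144 000 mm⁴.
Top plate: 60 × 12, A = 720 mm², y = 188 mm, Ī = 8 640 mm⁴.
Hole (subtracted): ⌀10, A = 78.54 mm², y = 11 mm, Ī = 490.9 mm⁴.
Centroid: ȳ = ΣA·y / ΣA = 55.26 mm.
Transfer each piece to the horizontal centroidal axis using Ī + A·d² with d = y − 55.26:
  bottom plate: d = -44.26 mm → contributes +10 554 471 mm⁴
  web plate: d = 46.74 mm → contributes +12 436 726 mm⁴
  top plate: d = 132.7 mm → contributes +12 695 682 mm⁴
  hole: d = -44.26 mm → contributes −154 320 mm⁴
Total I = 35 532 558 mm⁴.

I_x ≈ 3.6 × 10⁷ mm⁴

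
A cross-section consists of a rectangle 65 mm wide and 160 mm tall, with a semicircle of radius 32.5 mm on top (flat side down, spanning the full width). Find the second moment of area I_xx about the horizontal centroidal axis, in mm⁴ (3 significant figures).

I_xx ≈ 3.49 × 10⁷ mm⁴

Split into non-overlapping primitives; take the origin at the lower-left of the bounding box.
Rectangular body: 65 × 160, A = 10 400 mm², y = 80 mm, Ī = 22 186 667 mm⁴.
Semicircular cap: semicircle r = 32.5, A = 1659.2 mm², y = 173.79 mm, Ī = 122 452 mm⁴.
Centroid: ȳ = ΣA·y / ΣA = 92.905 mm.
Transfer each piece to the horizontal centroidal axis using Ī + A·d² with d = y − 92.905:
  rectangular body: d = -12.905 mm → contributes +23 918 546 mm⁴
  semicircular cap: d = 80.889 mm → contributes +10 978 317 mm⁴
Total I = 34 896 863 mm⁴.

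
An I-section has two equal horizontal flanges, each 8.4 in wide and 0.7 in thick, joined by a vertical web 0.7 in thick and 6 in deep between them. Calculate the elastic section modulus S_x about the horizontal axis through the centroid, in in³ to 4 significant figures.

S_x ≈ 39.20 in³

Break the section into simple shapes (no overlaps), measuring from the bottom-left corner of the bounding box.
Bottom flange: 8.4 × 0.7, A = 5.88 in², y = 0.35 in, Ī = 0.2401 in⁴.
Web: 0.7 × 6, A = 4.2 in², y = 3.7 in, Ī = 12.6 in⁴.
Top flange: 8.4 × 0.7, A = 5.88 in², y = 7.05 in, Ī = 0.2401 in⁴.
By symmetry the centroid is at mid-height, ȳ = 3.7 in.
Transfer each piece to the horizontal axis through the centroid using Ī + A·d² with d = y − 3.7:
  bottom flange: d = -3.35 in → contributes +66.2284 in⁴
  web: d = 0 in → contributes +12.6 in⁴
  top flange: d = 3.35 in → contributes +66.2284 in⁴
Total I = 145.057 in⁴.
Extreme fibre distance c = 3.7 in; S = I/c = 39.2045 in³.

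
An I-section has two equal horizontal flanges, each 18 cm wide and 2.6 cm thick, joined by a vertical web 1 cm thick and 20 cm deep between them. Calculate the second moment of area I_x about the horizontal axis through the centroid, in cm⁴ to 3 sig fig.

Split into non-overlapping primitives; take the origin at the lower-left of the bounding box.
Bottom flange: 18 × 2.6, A = 46.8 cm², y = 1.3 cm, Ī = 26.364 cm⁴.
Web: 1 × 20, A = 20 cm², y = 12.6 cm, Ī = 666.67 cm⁴.
Top flange: 18 × 2.6, A = 46.8 cm², y = 23.9 cm, Ī = 26.364 cm⁴.
By symmetry the centroid is at mid-height, ȳ = 12.6 cm.
Transfer each piece to the horizontal axis through the centroid using Ī + A·d² with d = y − 12.6:
  bottom flange: d = -11.3 cm → contributes +6002.3 cm⁴
  web: d = 0 cm → contributes +666.67 cm⁴
  top flange: d = 11.3 cm → contributes +6002.3 cm⁴
Total I = 12 671 cm⁴.

I_x ≈ 1.27 × 10⁴ cm⁴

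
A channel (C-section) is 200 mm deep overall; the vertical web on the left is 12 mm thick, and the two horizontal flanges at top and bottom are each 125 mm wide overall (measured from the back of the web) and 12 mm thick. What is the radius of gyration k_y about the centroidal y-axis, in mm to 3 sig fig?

k_y ≈ 39.3 mm

Break the section into simple shapes (no overlaps), measuring from the bottom-left corner of the bounding box.
Web: 12 × 200, A = 2 400 mm², x = 6 mm, Ī = 28 800 mm⁴.
Top flange (beyond web): 113 × 12, A = 1 356 mm², x = 68.5 mm, Ī = 1 442 897 mm⁴.
Bottom flange (beyond web): 113 × 12, A = 1 356 mm², x = 68.5 mm, Ī = 1 442 897 mm⁴.
Centroid: x̄ = ΣA·x / ΣA = 39.157 mm.
Transfer each piece to the centroidal y-axis using Ī + A·d² with d = x − 39.157:
  web: d = -33.157 mm → contributes +2 667 372 mm⁴
  top flange (beyond web): d = 29.343 mm → contributes +2 610 407 mm⁴
  bottom flange (beyond web): d = 29.343 mm → contributes +2 610 407 mm⁴
Total I = 7 888 186 mm⁴.
Radius of gyration: k = √(I/A) = √(7 888 186 / 5 112) = 39.282 mm.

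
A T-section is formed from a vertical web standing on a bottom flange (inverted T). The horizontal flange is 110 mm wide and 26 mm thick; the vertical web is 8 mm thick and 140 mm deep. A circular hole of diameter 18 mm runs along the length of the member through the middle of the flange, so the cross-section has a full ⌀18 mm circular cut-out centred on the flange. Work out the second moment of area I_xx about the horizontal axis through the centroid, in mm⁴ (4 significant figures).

Treat the section as a set of non-overlapping primitives; coordinates are from the bounding-box lower-left.
Flange: 110 × 26, A = 2 860 mm², y = 13 mm, Ī = 161 113 mm⁴.
Web: 8 × 140, A = 1 120 mm², y = 96 mm, Ī = 1 829 333 mm⁴.
Hole (subtracted): ⌀18, A = 254.469 mm², y = 13 mm, Ī = 5 153 mm⁴.
Centroid: ȳ = ΣA·y / ΣA = 37.9521 mm.
Transfer each piece to the horizontal axis through the centroid using Ī + A·d² with d = y − 37.9521:
  flange: d = -24.9521 mm → contributes +1 941 777 mm⁴
  web: d = 58.0479 mm → contributes +5 603 233 mm⁴
  hole: d = -24.9521 mm → contributes −163 588 mm⁴
Total I = 7 381 422 mm⁴.

I_xx ≈ 7.381 × 10⁶ mm⁴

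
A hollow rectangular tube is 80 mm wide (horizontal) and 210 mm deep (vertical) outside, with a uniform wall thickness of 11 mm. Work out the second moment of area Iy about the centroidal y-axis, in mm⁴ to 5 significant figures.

Break the section into simple shapes (no overlaps), measuring from the bottom-left corner of the bounding box.
Outer rectangle: 80 × 210, A = 16 800 mm², x = 40 mm, Ī = 8 960 000 mm⁴.
Inner void (subtracted): 58 × 188, A = 10 904 mm², x = 40 mm, Ī = 3 056 755 mm⁴.
By symmetry the centroid is at mid-width, x̄ = 40 mm.
All pieces are centred on the centroidal y-axis, so I = ΣĪ (holes subtracted) = 5 903 245 mm⁴.

Iy ≈ 5.9032 × 10⁶ mm⁴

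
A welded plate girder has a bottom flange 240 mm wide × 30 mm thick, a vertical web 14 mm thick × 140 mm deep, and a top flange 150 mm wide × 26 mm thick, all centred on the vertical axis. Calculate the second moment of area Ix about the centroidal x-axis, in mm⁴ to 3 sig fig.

Decompose the section into non-overlapping parts with the origin at the bottom-left of its bounding rectangle.
Bottom plate: 240 × 30, A = 7 200 mm², y = 15 mm, Ī = 540 000 mm⁴.
Web plate: 14 × 140, A = 1 960 mm², y = 100 mm, Ī = 3 201 333 mm⁴.
Top plate: 150 × 26, A = 3 900 mm², y = 183 mm, Ī = 219 700 mm⁴.
Centroid: ȳ = ΣA·y / ΣA = 77.925 mm.
Transfer each piece to the centroidal x-axis using Ī + A·d² with d = y − 77.925:
  bottom plate: d = -62.925 mm → contributes +29 048 766 mm⁴
  web plate: d = 22.075 mm → contributes +4 156 456 mm⁴
  top plate: d = 105.08 mm → contributes +43 278 678 mm⁴
Total I = 76 483 900 mm⁴.

Ix ≈ 7.65 × 10⁷ mm⁴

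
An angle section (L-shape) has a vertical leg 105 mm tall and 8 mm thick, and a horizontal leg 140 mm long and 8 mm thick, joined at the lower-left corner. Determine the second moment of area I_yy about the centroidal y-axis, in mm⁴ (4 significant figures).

I_yy ≈ 3.830 × 10⁶ mm⁴

Treat the section as a set of non-overlapping primitives; coordinates are from the bounding-box lower-left.
Vertical leg: 8 × 105, A = 840 mm², x = 4 mm, Ī = 4 480 mm⁴.
Horizontal leg (remainder): 132 × 8, A = 1 056 mm², x = 74 mm, Ī = 1 533 312 mm⁴.
Centroid: x̄ = ΣA·x / ΣA = 42.9873 mm.
Transfer each piece to the centroidal y-axis using Ī + A·d² with d = x − 42.9873:
  vertical leg: d = -38.9873 mm → contributes +1 281 291 mm⁴
  horizontal leg (remainder): d = 31.0127 mm → contributes +2 548 957 mm⁴
Total I = 3 830 248 mm⁴.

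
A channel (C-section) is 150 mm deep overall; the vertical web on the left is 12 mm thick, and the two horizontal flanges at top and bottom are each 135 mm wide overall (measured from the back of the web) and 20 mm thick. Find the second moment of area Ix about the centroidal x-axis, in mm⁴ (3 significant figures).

Ix ≈ 2.43 × 10⁷ mm⁴

Split into non-overlapping primitives; take the origin at the lower-left of the bounding box.
Web: 12 × 150, A = 1 800 mm², y = 75 mm, Ī = 3 375 000 mm⁴.
Top flange (beyond web): 123 × 20, A = 2 460 mm², y = 140 mm, Ī = 82 000 mm⁴.
Bottom flange (beyond web): 123 × 20, A = 2 460 mm², y = 10 mm, Ī = 82 000 mm⁴.
By symmetry the centroid is at mid-height, ȳ = 75 mm.
Transfer each piece to the centroidal x-axis using Ī + A·d² with d = y − 75:
  web: d = 0 mm → contributes +3 375 000 mm⁴
  top flange (beyond web): d = 65 mm → contributes +10 475 500 mm⁴
  bottom flange (beyond web): d = -65 mm → contributes +10 475 500 mm⁴
Total I = 24 326 000 mm⁴.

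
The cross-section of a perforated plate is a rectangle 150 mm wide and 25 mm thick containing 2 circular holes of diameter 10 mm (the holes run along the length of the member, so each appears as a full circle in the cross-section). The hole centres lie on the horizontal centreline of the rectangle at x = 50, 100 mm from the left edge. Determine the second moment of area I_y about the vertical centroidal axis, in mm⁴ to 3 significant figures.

Break the section into simple shapes (no overlaps), measuring from the bottom-left corner of the bounding box.
Plate: 150 × 25, A = 3 750 mm², x = 75 mm, Ī = 7 031 250 mm⁴.
Hole 1 (subtracted): ⌀10, A = 78.54 mm², x = 50 mm, Ī = 490.87 mm⁴.
Hole 2 (subtracted): ⌀10, A = 78.54 mm², x = 100 mm, Ī = 490.87 mm⁴.
By symmetry the centroid is at mid-width, x̄ = 75 mm.
Transfer each piece to the vertical centroidal axis using Ī + A·d² with d = x − 75:
  plate: d = 0 mm → contributes +7 031 250 mm⁴
  hole 1: d = -25 mm → contributes −49 578 mm⁴
  hole 2: d = 25 mm → contributes −49 578 mm⁴
Total I = 6 932 093 mm⁴.

I_y ≈ 6.93 × 10⁶ mm⁴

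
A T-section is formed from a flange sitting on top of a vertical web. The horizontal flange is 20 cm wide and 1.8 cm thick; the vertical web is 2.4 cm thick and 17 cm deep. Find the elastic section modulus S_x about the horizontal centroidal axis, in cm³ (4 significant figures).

Treat the section as a set of non-overlapping primitives; coordinates are from the bounding-box lower-left.
Flange: 20 × 1.8, A = 36 cm², y = 17.9 cm, Ī = 9.72 cm⁴.
Web: 2.4 × 17, A = 40.8 cm², y = 8.5 cm, Ī = 982.6 cm⁴.
Centroid: ȳ = ΣA·y / ΣA = 12.9063 cm.
Transfer each piece to the horizontal centroidal axis using Ī + A·d² with d = y − 12.9063:
  flange: d = 4.99375 cm → contributes +907.471 cm⁴
  web: d = -4.40625 cm → contributes +1774.73 cm⁴
Total I = 2682.21 cm⁴.
Extreme fibre distance c = 12.9063 cm; S = I/c = 207.822 cm³.

S_x ≈ 207.8 cm³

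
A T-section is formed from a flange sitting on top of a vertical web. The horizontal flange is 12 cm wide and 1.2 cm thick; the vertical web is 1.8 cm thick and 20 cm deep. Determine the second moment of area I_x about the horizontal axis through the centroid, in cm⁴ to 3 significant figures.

Split into non-overlapping primitives; take the origin at the lower-left of the bounding box.
Flange: 12 × 1.2, A = 14.4 cm², y = 20.6 cm, Ī = 1.728 cm⁴.
Web: 1.8 × 20, A = 36 cm², y = 10 cm, Ī = 1 200 cm⁴.
Centroid: ȳ = ΣA·y / ΣA = 13.029 cm.
Transfer each piece to the horizontal axis through the centroid using Ī + A·d² with d = y − 13.029:
  flange: d = 7.5714 cm → contributes +827.23 cm⁴
  web: d = -3.0286 cm → contributes +1530.2 cm⁴
Total I = 2357.4 cm⁴.

I_x ≈ 2360 cm⁴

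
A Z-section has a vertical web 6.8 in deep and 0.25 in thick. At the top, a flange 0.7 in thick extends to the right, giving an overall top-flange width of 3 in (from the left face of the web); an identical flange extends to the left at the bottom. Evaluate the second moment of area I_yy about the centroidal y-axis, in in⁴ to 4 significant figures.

Decompose the section into non-overlapping parts with the origin at the bottom-left of its bounding rectangle.
Web: 0.25 × 6.8, A = 1.7 in², x = 2.875 in, Ī = 0.00885417 in⁴.
Top flange (beyond web): 2.75 × 0.7, A = 1.925 in², x = 4.375 in, Ī = 1.21315 in⁴.
Bottom flange (beyond web): 2.75 × 0.7, A = 1.925 in², x = 1.375 in, Ī = 1.21315 in⁴.
Centroid: x̄ = ΣA·x / ΣA = 2.875 in.
Transfer each piece to the centroidal y-axis using Ī + A·d² with d = x − 2.875:
  web: d = 0 in → contributes +0.00885417 in⁴
  top flange (beyond web): d = 1.5 in → contributes +5.5444 in⁴
  bottom flange (beyond web): d = -1.5 in → contributes +5.5444 in⁴
Total I = 11.0977 in⁴.

I_yy ≈ 11.10 in⁴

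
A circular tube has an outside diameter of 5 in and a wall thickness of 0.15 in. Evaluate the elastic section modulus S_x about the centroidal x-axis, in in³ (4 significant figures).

Break the section into simple shapes (no overlaps), measuring from the bottom-left corner of the bounding box.
Outer circle: ⌀5, A = 19.635 in², y = 2.5 in, Ī = 30.6796 in⁴.
Bore (subtracted): ⌀4.7, A = 17.3494 in², y = 2.5 in, Ī = 23.9531 in⁴.
By symmetry the centroid is at mid-height, ȳ = 2.5 in.
All pieces are centred on the centroidal x-axis, so I = ΣĪ (holes subtracted) = 6.72654 in⁴.
Extreme fibre distance c = 2.5 in; S = I/c = 2.69062 in³.

S_x ≈ 2.691 in³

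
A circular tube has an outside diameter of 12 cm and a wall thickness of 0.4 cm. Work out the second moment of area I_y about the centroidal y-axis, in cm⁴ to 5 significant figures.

Split into non-overlapping primitives; take the origin at the lower-left of the bounding box.
Outer circle: ⌀12, A = 113.0973 cm², x = 6 cm, Ī = 1017.876 cm⁴.
Bore (subtracted): ⌀11.2, A = 98.52035 cm², x = 6 cm, Ī = 772.3995 cm⁴.
By symmetry the centroid is at mid-width, x̄ = 6 cm.
All pieces are centred on the centroidal y-axis, so I = ΣĪ (holes subtracted) = 245.4765 cm⁴.

I_y ≈ 245.48 cm⁴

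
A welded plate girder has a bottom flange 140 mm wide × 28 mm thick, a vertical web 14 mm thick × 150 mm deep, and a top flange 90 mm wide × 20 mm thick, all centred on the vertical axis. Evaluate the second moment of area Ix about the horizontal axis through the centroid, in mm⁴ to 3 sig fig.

Ix ≈ 4.34 × 10⁷ mm⁴

Split into non-overlapping primitives; take the origin at the lower-left of the bounding box.
Bottom plate: 140 × 28, A = 3 920 mm², y = 14 mm, Ī = 256 107 mm⁴.
Web plate: 14 × 150, A = 2 100 mm², y = 103 mm, Ī = 3 937 500 mm⁴.
Top plate: 90 × 20, A = 1 800 mm², y = 188 mm, Ī = 60 000 mm⁴.
Centroid: ȳ = ΣA·y / ΣA = 77.951 mm.
Transfer each piece to the horizontal axis through the centroid using Ī + A·d² with d = y − 77.951:
  bottom plate: d = -63.951 mm → contributes +16 288 054 mm⁴
  web plate: d = 25.049 mm → contributes +5 255 107 mm⁴
  top plate: d = 110.05 mm → contributes +21 859 247 mm⁴
Total I = 43 402 408 mm⁴.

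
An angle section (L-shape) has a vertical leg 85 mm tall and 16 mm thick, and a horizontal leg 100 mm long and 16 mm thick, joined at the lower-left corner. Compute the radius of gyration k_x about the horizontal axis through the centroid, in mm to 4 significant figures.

Break the section into simple shapes (no overlaps), measuring from the bottom-left corner of the bounding box.
Vertical leg: 16 × 85, A = 1 360 mm², y = 42.5 mm, Ī = 818 833 mm⁴.
Horizontal leg (remainder): 84 × 16, A = 1 344 mm², y = 8 mm, Ī = 28 672 mm⁴.
Centroid: ȳ = ΣA·y / ΣA = 25.3521 mm.
Transfer each piece to the horizontal axis through the centroid using Ī + A·d² with d = y − 25.3521:
  vertical leg: d = 17.1479 mm → contributes +1 218 743 mm⁴
  horizontal leg (remainder): d = -17.3521 mm → contributes +433 343 mm⁴
Total I = 1 652 086 mm⁴.
Radius of gyration: k = √(I/A) = √(1 652 086 / 2 704) = 24.718 mm.

k_x ≈ 24.72 mm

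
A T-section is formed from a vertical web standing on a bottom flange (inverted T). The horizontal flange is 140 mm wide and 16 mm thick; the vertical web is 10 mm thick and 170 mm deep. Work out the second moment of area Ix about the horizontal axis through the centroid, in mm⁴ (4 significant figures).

Split into non-overlapping primitives; take the origin at the lower-left of the bounding box.
Flange: 140 × 16, A = 2 240 mm², y = 8 mm, Ī = 47786.7 mm⁴.
Web: 10 × 170, A = 1 700 mm², y = 101 mm, Ī = 4 094 167 mm⁴.
Centroid: ȳ = ΣA·y / ΣA = 48.1269 mm.
Transfer each piece to the horizontal axis through the centroid using Ī + A·d² with d = y − 48.1269:
  flange: d = -40.1269 mm → contributes +3 654 564 mm⁴
  web: d = 52.8731 mm → contributes +8 846 626 mm⁴
Total I = 12 501 190 mm⁴.

Ix ≈ 1.250 × 10⁷ mm⁴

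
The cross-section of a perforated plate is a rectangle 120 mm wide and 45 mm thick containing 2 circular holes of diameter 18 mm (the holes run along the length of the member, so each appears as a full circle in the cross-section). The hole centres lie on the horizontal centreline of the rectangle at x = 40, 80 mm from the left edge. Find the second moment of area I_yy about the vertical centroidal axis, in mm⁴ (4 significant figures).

I_yy ≈ 6.266 × 10⁶ mm⁴

Split into non-overlapping primitives; take the origin at the lower-left of the bounding box.
Plate: 120 × 45, A = 5 400 mm², x = 60 mm, Ī = 6 480 000 mm⁴.
Hole 1 (subtracted): ⌀18, A = 254.469 mm², x = 40 mm, Ī = 5 153 mm⁴.
Hole 2 (subtracted): ⌀18, A = 254.469 mm², x = 80 mm, Ī = 5 153 mm⁴.
By symmetry the centroid is at mid-width, x̄ = 60 mm.
Transfer each piece to the vertical centroidal axis using Ī + A·d² with d = x − 60:
  plate: d = 0 mm → contributes +6 480 000 mm⁴
  hole 1: d = -20 mm → contributes −106 941 mm⁴
  hole 2: d = 20 mm → contributes −106 941 mm⁴
Total I = 6 266 119 mm⁴.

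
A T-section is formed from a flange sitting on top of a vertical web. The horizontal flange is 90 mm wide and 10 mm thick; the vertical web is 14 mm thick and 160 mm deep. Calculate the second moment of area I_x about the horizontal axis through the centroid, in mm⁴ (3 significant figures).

Break the section into simple shapes (no overlaps), measuring from the bottom-left corner of the bounding box.
Flange: 90 × 10, A = 900 mm², y = 165 mm, Ī = 7 500 mm⁴.
Web: 14 × 160, A = 2 240 mm², y = 80 mm, Ī = 4 778 667 mm⁴.
Centroid: ȳ = ΣA·y / ΣA = 104.36 mm.
Transfer each piece to the horizontal axis through the centroid using Ī + A·d² with d = y − 104.36:
  flange: d = 60.637 mm → contributes +3 316 655 mm⁴
  web: d = -24.363 mm → contributes +6 108 238 mm⁴
Total I = 9 424 893 mm⁴.

I_x ≈ 9.42 × 10⁶ mm⁴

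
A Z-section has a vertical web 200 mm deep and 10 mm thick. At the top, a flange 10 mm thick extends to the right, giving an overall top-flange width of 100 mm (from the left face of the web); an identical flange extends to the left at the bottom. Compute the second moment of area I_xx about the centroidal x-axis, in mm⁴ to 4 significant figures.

Break the section into simple shapes (no overlaps), measuring from the bottom-left corner of the bounding box.
Web: 10 × 200, A = 2 000 mm², y = 100 mm, Ī = 6 666 667 mm⁴.
Top flange (beyond web): 90 × 10, A = 900 mm², y = 195 mm, Ī = 7 500 mm⁴.
Bottom flange (beyond web): 90 × 10, A = 900 mm², y = 5 mm, Ī = 7 500 mm⁴.
Centroid: ȳ = ΣA·y / ΣA = 100 mm.
Transfer each piece to the centroidal x-axis using Ī + A·d² with d = y − 100:
  web: d = 0 mm → contributes +6 666 667 mm⁴
  top flange (beyond web): d = 95 mm → contributes +8 130 000 mm⁴
  bottom flange (beyond web): d = -95 mm → contributes +8 130 000 mm⁴
Total I = 22 926 667 mm⁴.

I_xx ≈ 2.293 × 10⁷ mm⁴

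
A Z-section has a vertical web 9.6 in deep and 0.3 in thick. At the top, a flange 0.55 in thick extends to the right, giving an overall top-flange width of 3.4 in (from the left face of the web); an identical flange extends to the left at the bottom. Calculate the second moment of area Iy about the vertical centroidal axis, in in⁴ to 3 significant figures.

Iy ≈ 12.6 in⁴

Break the section into simple shapes (no overlaps), measuring from the bottom-left corner of the bounding box.
Web: 0.3 × 9.6, A = 2.88 in², x = 3.25 in, Ī = 0.0216 in⁴.
Top flange (beyond web): 3.1 × 0.55, A = 1.705 in², x = 4.95 in, Ī = 1.3654 in⁴.
Bottom flange (beyond web): 3.1 × 0.55, A = 1.705 in², x = 1.55 in, Ī = 1.3654 in⁴.
Centroid: x̄ = ΣA·x / ΣA = 3.25 in.
Transfer each piece to the vertical centroidal axis using Ī + A·d² with d = x − 3.25:
  web: d = 0 in → contributes +0.0216 in⁴
  top flange (beyond web): d = 1.7 in → contributes +6.2929 in⁴
  bottom flange (beyond web): d = -1.7 in → contributes +6.2929 in⁴
Total I = 12.607 in⁴.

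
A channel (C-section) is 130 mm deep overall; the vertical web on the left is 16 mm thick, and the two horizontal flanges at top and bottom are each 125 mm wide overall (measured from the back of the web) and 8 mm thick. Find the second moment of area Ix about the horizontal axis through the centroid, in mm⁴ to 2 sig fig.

Ix ≈ 9.4 × 10⁶ mm⁴

Decompose the section into non-overlapping parts with the origin at the bottom-left of its bounding rectangle.
Web: 16 × 130, A = 2 080 mm², y = 65 mm, Ī = 2 929 333 mm⁴.
Top flange (beyond web): 109 × 8, A = 872 mm², y = 126 mm, Ī = 4 651 mm⁴.
Bottom flange (beyond web): 109 × 8, A = 872 mm², y = 4 mm, Ī = 4 651 mm⁴.
By symmetry the centroid is at mid-height, ȳ = 65 mm.
Transfer each piece to the horizontal axis through the centroid using Ī + A·d² with d = y − 65:
  web: d = 0 mm → contributes +2 929 333 mm⁴
  top flange (beyond web): d = 61 mm → contributes +3 249 363 mm⁴
  bottom flange (beyond web): d = -61 mm → contributes +3 249 363 mm⁴
Total I = 9 428 059 mm⁴.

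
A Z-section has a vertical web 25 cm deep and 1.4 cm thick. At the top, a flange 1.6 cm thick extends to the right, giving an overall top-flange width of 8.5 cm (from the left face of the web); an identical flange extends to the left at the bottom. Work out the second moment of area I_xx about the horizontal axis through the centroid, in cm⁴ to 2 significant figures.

I_xx ≈ 4900 cm⁴

Decompose the section into non-overlapping parts with the origin at the bottom-left of its bounding rectangle.
Web: 1.4 × 25, A = 35 cm², y = 12.5 cm, Ī = 1 823 cm⁴.
Top flange (beyond web): 7.1 × 1.6, A = 11.36 cm², y = 24.2 cm, Ī = 2.423 cm⁴.
Bottom flange (beyond web): 7.1 × 1.6, A = 11.36 cm², y = 0.8 cm, Ī = 2.423 cm⁴.
Centroid: ȳ = ΣA·y / ΣA = 12.5 cm.
Transfer each piece to the horizontal axis through the centroid using Ī + A·d² with d = y − 12.5:
  web: d = 0 cm → contributes +1 823 cm⁴
  top flange (beyond web): d = 11.7 cm → contributes +1 557 cm⁴
  bottom flange (beyond web): d = -11.7 cm → contributes +1 557 cm⁴
Total I = 4 938 cm⁴.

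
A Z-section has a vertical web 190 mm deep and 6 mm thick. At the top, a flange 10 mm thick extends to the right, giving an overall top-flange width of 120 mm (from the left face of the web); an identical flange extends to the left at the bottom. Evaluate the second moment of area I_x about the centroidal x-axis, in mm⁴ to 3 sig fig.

I_x ≈ 2.19 × 10⁷ mm⁴

Decompose the section into non-overlapping parts with the origin at the bottom-left of its bounding rectangle.
Web: 6 × 190, A = 1 140 mm², y = 95 mm, Ī = 3 429 500 mm⁴.
Top flange (beyond web): 114 × 10, A = 1 140 mm², y = 185 mm, Ī = 9 500 mm⁴.
Bottom flange (beyond web): 114 × 10, A = 1 140 mm², y = 5 mm, Ī = 9 500 mm⁴.
Centroid: ȳ = ΣA·y / ΣA = 95 mm.
Transfer each piece to the centroidal x-axis using Ī + A·d² with d = y − 95:
  web: d = 0 mm → contributes +3 429 500 mm⁴
  top flange (beyond web): d = 90 mm → contributes +9 243 500 mm⁴
  bottom flange (beyond web): d = -90 mm → contributes +9 243 500 mm⁴
Total I = 21 916 500 mm⁴.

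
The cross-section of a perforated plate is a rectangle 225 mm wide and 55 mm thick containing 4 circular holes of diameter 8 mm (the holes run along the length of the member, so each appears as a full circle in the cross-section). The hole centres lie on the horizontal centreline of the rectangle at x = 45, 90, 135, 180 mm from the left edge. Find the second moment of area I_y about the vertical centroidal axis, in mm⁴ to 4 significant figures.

I_y ≈ 5.170 × 10⁷ mm⁴

Decompose the section into non-overlapping parts with the origin at the bottom-left of its bounding rectangle.
Plate: 225 × 55, A = 12 375 mm², x = 112.5 mm, Ī = 52 207 031 mm⁴.
Hole 1 (subtracted): ⌀8, A = 50.2655 mm², x = 45 mm, Ī = 201.062 mm⁴.
Hole 2 (subtracted): ⌀8, A = 50.2655 mm², x = 90 mm, Ī = 201.062 mm⁴.
Hole 3 (subtracted): ⌀8, A = 50.2655 mm², x = 135 mm, Ī = 201.062 mm⁴.
Hole 4 (subtracted): ⌀8, A = 50.2655 mm², x = 180 mm, Ī = 201.062 mm⁴.
By symmetry the centroid is at mid-width, x̄ = 112.5 mm.
Transfer each piece to the vertical centroidal axis using Ī + A·d² with d = x − 112.5:
  plate: d = 0 mm → contributes +52 207 031 mm⁴
  hole 1: d = -67.5 mm → contributes −229 223 mm⁴
  hole 2: d = -22.5 mm → contributes −25 648 mm⁴
  hole 3: d = 22.5 mm → contributes −25 648 mm⁴
  hole 4: d = 67.5 mm → contributes −229 223 mm⁴
Total I = 51 697 289 mm⁴.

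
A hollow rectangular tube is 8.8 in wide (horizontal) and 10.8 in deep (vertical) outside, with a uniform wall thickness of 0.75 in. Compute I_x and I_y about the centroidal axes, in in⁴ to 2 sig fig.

I_x ≈ 430 in⁴, I_y ≈ 310 in⁴

Treat the section as a set of non-overlapping primitives; coordinates are from the bounding-box lower-left.
Outer rectangle: 8.8 × 10.8, A = 95.04 in², y = 5.4 in, Ī = 923.8 in⁴.
Inner void (subtracted): 7.3 × 9.3, A = 67.89 in², y = 5.4 in, Ī = 489.3 in⁴.
By symmetry the centroid is at mid-height, ȳ = 5.4 in.
All pieces are centred on the centroidal x-axis, so I = ΣĪ (holes subtracted) = 434.5 in⁴.
Repeating about the centroidal y-axis gives I_y = 311.8 in⁴.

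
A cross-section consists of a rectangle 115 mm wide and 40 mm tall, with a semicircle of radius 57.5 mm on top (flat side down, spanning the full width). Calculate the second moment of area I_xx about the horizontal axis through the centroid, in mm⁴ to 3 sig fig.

Decompose the section into non-overlapping parts with the origin at the bottom-left of its bounding rectangle.
Rectangular body: 115 × 40, A = 4 600 mm², y = 20 mm, Ī = 613 333 mm⁴.
Semicircular cap: semicircle r = 57.5, A = 5193.4 mm², y = 64.404 mm, Ī = 1 199 785 mm⁴.
Centroid: ȳ = ΣA·y / ΣA = 43.547 mm.
Transfer each piece to the horizontal axis through the centroid using Ī + A·d² with d = y − 43.547:
  rectangular body: d = -23.547 mm → contributes +3 163 904 mm⁴
  semicircular cap: d = 20.857 mm → contributes +3 458 907 mm⁴
Total I = 6 622 811 mm⁴.

I_xx ≈ 6.62 × 10⁶ mm⁴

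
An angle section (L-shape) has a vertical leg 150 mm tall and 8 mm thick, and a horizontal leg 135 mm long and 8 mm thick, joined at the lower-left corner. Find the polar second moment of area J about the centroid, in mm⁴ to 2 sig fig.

J ≈ 8.9 × 10⁶ mm⁴

Split into non-overlapping primitives; take the origin at the lower-left of the bounding box.
Vertical leg: 8 × 150, A = 1 200 mm², y = 75 mm, Ī = 2 250 000 mm⁴.
Horizontal leg (remainder): 127 × 8, A = 1 016 mm², y = 4 mm, Ī = 5 419 mm⁴.
Centroid: ȳ = ΣA·y / ΣA = 42.45 mm.
Transfer each piece to the centroidal x-axis using Ī + A·d² with d = y − 42.45:
  vertical leg: d = 32.55 mm → contributes +3 521 586 mm⁴
  horizontal leg (remainder): d = -38.45 mm → contributes +1 507 292 mm⁴
Total I = 5 028 879 mm⁴.
For the y-axis: x̄ = 34.95 mm.
Repeating about the centroidal y-axis gives I_y = 3 878 749 mm⁴.
Polar second moment: J = I_x + I_y = 8 907 627 mm⁴.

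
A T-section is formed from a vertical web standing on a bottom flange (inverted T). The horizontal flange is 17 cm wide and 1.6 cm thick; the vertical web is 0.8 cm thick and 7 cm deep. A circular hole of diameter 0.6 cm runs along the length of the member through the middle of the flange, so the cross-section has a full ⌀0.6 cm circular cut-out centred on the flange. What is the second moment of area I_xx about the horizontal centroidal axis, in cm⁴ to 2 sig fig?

Decompose the section into non-overlapping parts with the origin at the bottom-left of its bounding rectangle.
Flange: 17 × 1.6, A = 27.2 cm², y = 0.8 cm, Ī = 5.803 cm⁴.
Web: 0.8 × 7, A = 5.6 cm², y = 5.1 cm, Ī = 22.87 cm⁴.
Hole (subtracted): ⌀0.6, A = 0.2827 cm², y = 0.8 cm, Ī = 0.006362 cm⁴.
Centroid: ȳ = ΣA·y / ΣA = 1.541 cm.
Transfer each piece to the horizontal centroidal axis using Ī + A·d² with d = y − 1.541:
  flange: d = -0.7405 cm → contributes +20.72 cm⁴
  web: d = 3.559 cm → contributes +93.82 cm⁴
  hole: d = -0.7405 cm → contributes −0.1614 cm⁴
Total I = 114.4 cm⁴.

I_xx ≈ 110 cm⁴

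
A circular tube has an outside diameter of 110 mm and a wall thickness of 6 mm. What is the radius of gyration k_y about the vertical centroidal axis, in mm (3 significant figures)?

Treat the section as a set of non-overlapping primitives; coordinates are from the bounding-box lower-left.
Outer circle: ⌀110, A = 9503.3 mm², x = 55 mm, Ī = 7 186 884 mm⁴.
Bore (subtracted): ⌀98, A = 7 543 mm², x = 55 mm, Ī = 4 527 664 mm⁴.
By symmetry the centroid is at mid-width, x̄ = 55 mm.
All pieces are centred on the vertical centroidal axis, so I = ΣĪ (holes subtracted) = 2 659 220 mm⁴.
Radius of gyration: k = √(I/A) = √(2 659 220 / 1960.4) = 36.831 mm.

k_y ≈ 36.8 mm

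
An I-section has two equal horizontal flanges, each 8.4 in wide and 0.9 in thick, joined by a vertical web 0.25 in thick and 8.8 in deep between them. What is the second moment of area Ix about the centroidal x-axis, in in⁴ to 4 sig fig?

Ix ≈ 370.9 in⁴

Break the section into simple shapes (no overlaps), measuring from the bottom-left corner of the bounding box.
Bottom flange: 8.4 × 0.9, A = 7.56 in², y = 0.45 in, Ī = 0.5103 in⁴.
Web: 0.25 × 8.8, A = 2.2 in², y = 5.3 in, Ī = 14.1973 in⁴.
Top flange: 8.4 × 0.9, A = 7.56 in², y = 10.15 in, Ī = 0.5103 in⁴.
By symmetry the centroid is at mid-height, ȳ = 5.3 in.
Transfer each piece to the centroidal x-axis using Ī + A·d² with d = y − 5.3:
  bottom flange: d = -4.85 in → contributes +178.34 in⁴
  web: d = 0 in → contributes +14.1973 in⁴
  top flange: d = 4.85 in → contributes +178.34 in⁴
Total I = 370.878 in⁴.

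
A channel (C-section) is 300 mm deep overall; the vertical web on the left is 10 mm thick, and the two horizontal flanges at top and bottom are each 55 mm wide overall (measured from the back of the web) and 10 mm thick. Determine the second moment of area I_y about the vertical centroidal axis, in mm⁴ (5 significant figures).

Split into non-overlapping primitives; take the origin at the lower-left of the bounding box.
Web: 10 × 300, A = 3 000 mm², x = 5 mm, Ī = 25 000 mm⁴.
Top flange (beyond web): 45 × 10, A = 450 mm², x = 32.5 mm, Ī = 75937.5 mm⁴.
Bottom flange (beyond web): 45 × 10, A = 450 mm², x = 32.5 mm, Ī = 75937.5 mm⁴.
Centroid: x̄ = ΣA·x / ΣA = 11.34615 mm.
Transfer each piece to the vertical centroidal axis using Ī + A·d² with d = x − 11.34615:
  web: d = -6.346154 mm → contributes +145 821 mm⁴
  top flange (beyond web): d = 21.15385 mm → contributes +277305.8 mm⁴
  bottom flange (beyond web): d = 21.15385 mm → contributes +277305.8 mm⁴
Total I = 700432.7 mm⁴.

I_y ≈ 7.0043 × 10⁵ mm⁴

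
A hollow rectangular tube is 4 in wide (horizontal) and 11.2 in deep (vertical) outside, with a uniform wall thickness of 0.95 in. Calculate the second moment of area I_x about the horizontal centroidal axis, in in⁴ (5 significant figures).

Treat the section as a set of non-overlapping primitives; coordinates are from the bounding-box lower-left.
Outer rectangle: 4 × 11.2, A = 44.8 in², y = 5.6 in, Ī = 468.3093 in⁴.
Inner void (subtracted): 2.1 × 9.3, A = 19.53 in², y = 5.6 in, Ī = 140.7625 in⁴.
By symmetry the centroid is at mid-height, ȳ = 5.6 in.
All pieces are centred on the horizontal centroidal axis, so I = ΣĪ (holes subtracted) = 327.5469 in⁴.

I_x ≈ 327.55 in⁴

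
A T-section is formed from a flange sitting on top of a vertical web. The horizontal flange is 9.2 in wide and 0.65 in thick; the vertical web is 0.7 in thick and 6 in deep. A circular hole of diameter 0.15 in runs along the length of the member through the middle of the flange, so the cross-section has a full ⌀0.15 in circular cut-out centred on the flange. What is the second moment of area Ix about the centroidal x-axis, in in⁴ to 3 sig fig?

Ix ≈ 40.1 in⁴

Break the section into simple shapes (no overlaps), measuring from the bottom-left corner of the bounding box.
Flange: 9.2 × 0.65, A = 5.98 in², y = 6.325 in, Ī = 0.21055 in⁴.
Web: 0.7 × 6, A = 4.2 in², y = 3 in, Ī = 12.6 in⁴.
Hole (subtracted): ⌀0.15, A = 0.017671 in², y = 6.325 in, Ī = 0.00002485 in⁴.
Centroid: ȳ = ΣA·y / ΣA = 4.9508 in.
Transfer each piece to the centroidal x-axis using Ī + A·d² with d = y − 4.9508:
  flange: d = 1.3742 in → contributes +11.503 in⁴
  web: d = -1.9508 in → contributes +28.584 in⁴
  hole: d = 1.3742 in → contributes −0.033396 in⁴
Total I = 40.054 in⁴.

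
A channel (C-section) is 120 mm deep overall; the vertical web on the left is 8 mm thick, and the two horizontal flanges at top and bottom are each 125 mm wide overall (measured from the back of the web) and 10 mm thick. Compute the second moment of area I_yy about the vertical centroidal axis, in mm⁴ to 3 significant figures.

Break the section into simple shapes (no overlaps), measuring from the bottom-left corner of the bounding box.
Web: 8 × 120, A = 960 mm², x = 4 mm, Ī = 5 120 mm⁴.
Top flange (beyond web): 117 × 10, A = 1 170 mm², x = 66.5 mm, Ī = 1 334 678 mm⁴.
Bottom flange (beyond web): 117 × 10, A = 1 170 mm², x = 66.5 mm, Ī = 1 334 678 mm⁴.
Centroid: x̄ = ΣA·x / ΣA = 48.318 mm.
Transfer each piece to the vertical centroidal axis using Ī + A·d² with d = x − 48.318:
  web: d = -44.318 mm → contributes +1 890 657 mm⁴
  top flange (beyond web): d = 18.182 mm → contributes +1 721 454 mm⁴
  bottom flange (beyond web): d = 18.182 mm → contributes +1 721 454 mm⁴
Total I = 5 333 566 mm⁴.

I_yy ≈ 5.33 × 10⁶ mm⁴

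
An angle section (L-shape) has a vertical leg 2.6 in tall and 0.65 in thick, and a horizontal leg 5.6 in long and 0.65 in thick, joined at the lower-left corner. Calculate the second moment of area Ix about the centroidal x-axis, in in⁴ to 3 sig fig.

Ix ≈ 2.12 in⁴

Break the section into simple shapes (no overlaps), measuring from the bottom-left corner of the bounding box.
Vertical leg: 0.65 × 2.6, A = 1.69 in², y = 1.3 in, Ī = 0.95203 in⁴.
Horizontal leg (remainder): 4.95 × 0.65, A = 3.2175 in², y = 0.325 in, Ī = 0.11328 in⁴.
Centroid: ȳ = ΣA·y / ΣA = 0.66076 in.
Transfer each piece to the centroidal x-axis using Ī + A·d² with d = y − 0.66076:
  vertical leg: d = 0.63924 in → contributes +1.6426 in⁴
  horizontal leg (remainder): d = -0.33576 in → contributes +0.47601 in⁴
Total I = 2.1186 in⁴.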